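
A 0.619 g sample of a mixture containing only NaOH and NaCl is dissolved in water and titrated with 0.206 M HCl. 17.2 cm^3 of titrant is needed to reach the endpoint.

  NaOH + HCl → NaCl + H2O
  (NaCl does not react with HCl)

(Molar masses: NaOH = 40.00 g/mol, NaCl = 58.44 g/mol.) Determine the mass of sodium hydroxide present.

0.142 g

n(HCl) = 0.0172 × 0.206 = 3.54 × 10^-3 mol
Let x = n(NaOH), y = n(NaCl).
Titrant: 1x = 3.54 × 10^-3;  mass: 40.00x + 58.44y = 0.619
Solving, x = 3.54 × 10^-3 mol, y = 8.17 × 10^-3 mol
mass of NaOH = 3.54 × 10^-3 × 40.00 = 0.142 g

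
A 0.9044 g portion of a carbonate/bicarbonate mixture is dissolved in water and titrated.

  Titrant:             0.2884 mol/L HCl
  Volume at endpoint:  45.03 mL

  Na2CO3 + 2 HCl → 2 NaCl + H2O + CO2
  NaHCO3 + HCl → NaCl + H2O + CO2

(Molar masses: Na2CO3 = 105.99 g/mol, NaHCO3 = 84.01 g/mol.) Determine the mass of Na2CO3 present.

n(HCl) = 0.04503 × 0.2884 = 0.01299 mol
Let x = n(Na2CO3), y = n(NaHCO3).
Titrant: 2x + 1y = 0.01299;  mass: 105.99x + 84.01y = 0.9044
Solving, x = 3.008 × 10^-3 mol, y = 6.970 × 10^-3 mol
mass of Na2CO3 = 3.008 × 10^-3 × 105.99 = 0.3189 g

0.3189 g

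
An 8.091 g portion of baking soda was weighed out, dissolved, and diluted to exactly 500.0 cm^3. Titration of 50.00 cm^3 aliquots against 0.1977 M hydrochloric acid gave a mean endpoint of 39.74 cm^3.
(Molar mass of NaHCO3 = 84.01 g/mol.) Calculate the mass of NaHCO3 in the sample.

NaHCO3 + HCl → NaCl + H2O + CO2
n(HCl) per titration = 0.03974 × 0.1977 = 7.857 × 10^-3 mol
n(NaHCO3) in each aliquot = 7.857 × 10^-3 mol (1:1 ratio)
n(NaHCO3) in the whole flask = 7.857 × 10^-3 × 500.0/50.00 = 0.07857 mol
mass of NaHCO3 = 0.07857 × 84.01 = 6.600 g

6.600 g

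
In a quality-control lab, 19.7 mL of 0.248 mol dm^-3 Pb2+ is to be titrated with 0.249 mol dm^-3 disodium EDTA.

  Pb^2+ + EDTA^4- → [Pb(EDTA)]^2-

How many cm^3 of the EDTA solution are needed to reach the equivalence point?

n(Pb2+) = 0.0197 L × 0.248 mol/L = 4.89 × 10^-3 mol
n(EDTA) = 4.89 × 10^-3 mol (1:1 stoichiometry)
V(EDTA) = 4.89 × 10^-3 mol / 0.249 mol/L = 0.0196 L = 19.6 mL

19.6 mL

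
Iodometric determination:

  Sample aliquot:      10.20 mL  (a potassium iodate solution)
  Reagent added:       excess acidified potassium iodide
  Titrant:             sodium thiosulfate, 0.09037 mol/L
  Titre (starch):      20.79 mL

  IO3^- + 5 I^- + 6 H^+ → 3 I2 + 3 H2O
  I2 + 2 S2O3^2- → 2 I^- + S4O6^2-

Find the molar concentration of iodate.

0.03070 mol/L

n(S2O3^2-) = 0.02079 × 0.09037 = 1.879 × 10^-3 mol
n(I2) = n(S2O3^2-)/2 = 9.394 × 10^-4 mol
From the 1:3 ratio, n(IO3^-) in the aliquot = 1/3 × 9.394 × 10^-4 = 3.131 × 10^-4 mol
[IO3^-] = 3.131 × 10^-4 / 0.01020 = 0.03070 mol/L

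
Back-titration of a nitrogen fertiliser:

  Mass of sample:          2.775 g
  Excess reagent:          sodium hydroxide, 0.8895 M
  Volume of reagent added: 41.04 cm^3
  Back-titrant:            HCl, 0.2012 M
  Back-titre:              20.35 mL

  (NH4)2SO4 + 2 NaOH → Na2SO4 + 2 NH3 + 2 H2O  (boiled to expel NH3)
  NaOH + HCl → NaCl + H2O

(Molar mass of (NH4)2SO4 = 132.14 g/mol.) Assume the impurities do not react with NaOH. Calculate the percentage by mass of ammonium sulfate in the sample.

77.17 %

n(NaOH) added = 0.04104 × 0.8895 = 0.03651 mol
n(HCl) used in back-titration = 0.02035 × 0.2012 = 4.094 × 10^-3 mol
n(NaOH) left over = 4.094 × 10^-3 mol (1:1 ratio)
n(NaOH) consumed by analyte = 0.03651 − 4.094 × 10^-3 = 0.03241 mol
From the 1:2 ratio, n((NH4)2SO4) = 1/2 × 0.03241 = 0.01621 mol
mass of (NH4)2SO4 = 0.01621 × 132.14 = 2.141 g
% (NH4)2SO4 = 2.141 / 2.775 × 100 = 77.17 %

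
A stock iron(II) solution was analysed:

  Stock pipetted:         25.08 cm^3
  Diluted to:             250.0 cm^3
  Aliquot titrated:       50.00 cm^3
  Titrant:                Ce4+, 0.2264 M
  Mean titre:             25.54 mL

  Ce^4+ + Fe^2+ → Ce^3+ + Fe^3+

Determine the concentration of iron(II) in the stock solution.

n(Ce4+) = 0.02554 × 0.2264 = 5.782 × 10^-3 mol
n(Fe2+) in the aliquot = 5.782 × 10^-3 mol (1:1 ratio)
[Fe2+]_dilute = 5.782 × 10^-3 / 0.05000 = 0.1156 mol/L
Dilution factor = 250.0 / 25.08 = 9.968
[Fe2+]_stock = 0.1156 × 9.968 = 1.153 mol/L

1.153 M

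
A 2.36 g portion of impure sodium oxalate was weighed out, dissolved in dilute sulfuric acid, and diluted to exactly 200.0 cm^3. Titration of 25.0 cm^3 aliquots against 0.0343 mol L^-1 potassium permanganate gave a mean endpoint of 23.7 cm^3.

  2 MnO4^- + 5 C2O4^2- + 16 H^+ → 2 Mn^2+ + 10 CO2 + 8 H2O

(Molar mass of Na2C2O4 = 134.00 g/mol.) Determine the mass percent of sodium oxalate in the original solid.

92.3 %

n(KMnO4) per titration = 0.0237 × 0.0343 = 8.13 × 10^-4 mol
From the 5:2 ratio, n(Na2C2O4) in each aliquot = 5/2 × 8.13 × 10^-4 = 2.03 × 10^-3 mol
n(Na2C2O4) in the whole flask = 2.03 × 10^-3 × 200.0/25.0 = 0.0163 mol
mass of Na2C2O4 = 0.0163 × 134.00 = 2.18 g
% Na2C2O4 = 2.18 / 2.36 × 100 = 92.3 %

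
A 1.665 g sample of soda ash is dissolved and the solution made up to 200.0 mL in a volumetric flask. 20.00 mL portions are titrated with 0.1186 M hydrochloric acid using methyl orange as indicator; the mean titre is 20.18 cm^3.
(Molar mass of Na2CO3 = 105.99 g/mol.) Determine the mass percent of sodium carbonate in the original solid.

76.18 %

Na2CO3 + 2 HCl → 2 NaCl + H2O + CO2
n(HCl) per titration = 0.02018 × 0.1186 = 2.393 × 10^-3 mol
From the 1:2 ratio, n(Na2CO3) in each aliquot = 1/2 × 2.393 × 10^-3 = 1.197 × 10^-3 mol
n(Na2CO3) in the whole flask = 1.197 × 10^-3 × 200.0/20.00 = 0.01197 mol
mass of Na2CO3 = 0.01197 × 105.99 = 1.268 g
% Na2CO3 = 1.268 / 1.665 × 100 = 76.18 %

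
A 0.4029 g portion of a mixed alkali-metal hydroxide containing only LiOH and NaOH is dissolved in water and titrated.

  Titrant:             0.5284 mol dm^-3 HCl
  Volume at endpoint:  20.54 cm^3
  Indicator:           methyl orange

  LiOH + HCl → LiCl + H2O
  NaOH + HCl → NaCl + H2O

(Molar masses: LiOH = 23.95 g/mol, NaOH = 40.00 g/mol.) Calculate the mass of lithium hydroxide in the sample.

0.04661 g

n(HCl) = 0.02054 × 0.5284 = 0.01085 mol
Let x = n(LiOH), y = n(NaOH).
Titrant: 1x + 1y = 0.01085;  mass: 23.95x + 40.00y = 0.4029
Solving, x = 1.946 × 10^-3 mol, y = 8.907 × 10^-3 mol
mass of LiOH = 1.946 × 10^-3 × 23.95 = 0.04661 g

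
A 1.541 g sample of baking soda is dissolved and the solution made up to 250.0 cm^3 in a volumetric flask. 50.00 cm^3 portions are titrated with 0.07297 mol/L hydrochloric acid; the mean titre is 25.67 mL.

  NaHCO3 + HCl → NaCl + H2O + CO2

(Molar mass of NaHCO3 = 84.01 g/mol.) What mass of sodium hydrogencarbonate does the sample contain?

0.7868 g

n(HCl) per titration = 0.02567 × 0.07297 = 1.873 × 10^-3 mol
n(NaHCO3) in each aliquot = 1.873 × 10^-3 mol (1:1 ratio)
n(NaHCO3) in the whole flask = 1.873 × 10^-3 × 250.0/50.00 = 9.366 × 10^-3 mol
mass of NaHCO3 = 9.366 × 10^-3 × 84.01 = 0.7868 g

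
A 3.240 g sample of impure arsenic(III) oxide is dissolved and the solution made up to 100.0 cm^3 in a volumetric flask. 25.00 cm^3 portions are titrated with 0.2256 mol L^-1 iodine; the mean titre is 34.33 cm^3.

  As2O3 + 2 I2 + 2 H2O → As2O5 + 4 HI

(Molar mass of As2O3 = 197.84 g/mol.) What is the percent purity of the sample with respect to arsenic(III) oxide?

n(I2) per titration = 0.03433 × 0.2256 = 7.745 × 10^-3 mol
From the 1:2 ratio, n(As2O3) in each aliquot = 1/2 × 7.745 × 10^-3 = 3.872 × 10^-3 mol
n(As2O3) in the whole flask = 3.872 × 10^-3 × 100.0/25.00 = 0.01549 mol
mass of As2O3 = 0.01549 × 197.84 = 3.064 g
% As2O3 = 3.064 / 3.240 × 100 = 94.58 %

94.58 %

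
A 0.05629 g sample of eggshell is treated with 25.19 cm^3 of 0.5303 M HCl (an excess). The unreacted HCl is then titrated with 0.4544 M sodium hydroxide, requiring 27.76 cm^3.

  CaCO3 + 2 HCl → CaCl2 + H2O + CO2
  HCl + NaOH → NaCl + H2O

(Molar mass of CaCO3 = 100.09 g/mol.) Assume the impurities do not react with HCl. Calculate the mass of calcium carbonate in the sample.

n(HCl) added = 0.02519 × 0.5303 = 0.01336 mol
n(NaOH) used in back-titration = 0.02776 × 0.4544 = 0.01261 mol
n(HCl) left over = 0.01261 mol (1:1 ratio)
n(HCl) consumed by analyte = 0.01336 − 0.01261 = 7.441 × 10^-4 mol
From the 1:2 ratio, n(CaCO3) = 1/2 × 7.441 × 10^-4 = 3.721 × 10^-4 mol
mass of CaCO3 = 3.721 × 10^-4 × 100.09 = 0.03724 g

0.03724 g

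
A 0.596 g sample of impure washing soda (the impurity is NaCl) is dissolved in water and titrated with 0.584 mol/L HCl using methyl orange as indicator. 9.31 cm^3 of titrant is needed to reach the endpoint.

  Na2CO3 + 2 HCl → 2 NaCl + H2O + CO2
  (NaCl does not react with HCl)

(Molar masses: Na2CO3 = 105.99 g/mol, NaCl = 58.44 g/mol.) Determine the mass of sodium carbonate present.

n(HCl) = 0.00931 × 0.584 = 5.44 × 10^-3 mol
Let x = n(Na2CO3), y = n(NaCl).
Titrant: 2x = 5.44 × 10^-3;  mass: 105.99x + 58.44y = 0.596
Solving, x = 2.72 × 10^-3 mol, y = 5.27 × 10^-3 mol
mass of Na2CO3 = 2.72 × 10^-3 × 105.99 = 0.288 g

0.288 g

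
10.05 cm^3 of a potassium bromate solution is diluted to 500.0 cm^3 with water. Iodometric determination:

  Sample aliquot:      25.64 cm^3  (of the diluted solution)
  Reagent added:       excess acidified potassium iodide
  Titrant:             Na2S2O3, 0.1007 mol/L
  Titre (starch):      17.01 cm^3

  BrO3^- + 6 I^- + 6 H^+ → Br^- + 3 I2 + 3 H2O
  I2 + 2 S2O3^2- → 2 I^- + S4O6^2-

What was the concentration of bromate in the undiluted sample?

n(S2O3^2-) = 0.01701 × 0.1007 = 1.713 × 10^-3 mol
n(I2) = n(S2O3^2-)/2 = 8.565 × 10^-4 mol
From the 1:3 ratio, n(BrO3^-) in the aliquot = 1/3 × 8.565 × 10^-4 = 2.855 × 10^-4 mol
[BrO3^-]_dilute = 2.855 × 10^-4 / 0.02564 = 0.01113 mol/L
[BrO3^-]_original = 0.01113 × 500.0/10.05 = 0.5539 mol/L

0.5539 mol/L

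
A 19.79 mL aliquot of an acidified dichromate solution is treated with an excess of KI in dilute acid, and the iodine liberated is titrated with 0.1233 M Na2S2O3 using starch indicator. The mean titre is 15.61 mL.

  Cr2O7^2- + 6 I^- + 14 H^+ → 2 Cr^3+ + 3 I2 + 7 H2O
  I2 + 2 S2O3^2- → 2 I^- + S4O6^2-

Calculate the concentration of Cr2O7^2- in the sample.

0.01621 M

n(S2O3^2-) = 0.01561 × 0.1233 = 1.925 × 10^-3 mol
n(I2) = n(S2O3^2-)/2 = 9.624 × 10^-4 mol
From the 1:3 ratio, n(Cr2O7^2-) in the aliquot = 1/3 × 9.624 × 10^-4 = 3.208 × 10^-4 mol
[Cr2O7^2-] = 3.208 × 10^-4 / 0.01979 = 0.01621 mol/L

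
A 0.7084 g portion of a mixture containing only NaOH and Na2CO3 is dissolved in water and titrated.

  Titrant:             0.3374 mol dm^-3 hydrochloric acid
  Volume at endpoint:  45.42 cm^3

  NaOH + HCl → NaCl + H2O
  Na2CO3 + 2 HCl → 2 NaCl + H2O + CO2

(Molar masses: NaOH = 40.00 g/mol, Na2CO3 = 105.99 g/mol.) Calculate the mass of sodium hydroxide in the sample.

n(HCl) = 0.04542 × 0.3374 = 0.01532 mol
Let x = n(NaOH), y = n(Na2CO3).
Titrant: 1x + 2y = 0.01532;  mass: 40.00x + 105.99y = 0.7084
Solving, x = 7.983 × 10^-3 mol, y = 3.671 × 10^-3 mol
mass of NaOH = 7.983 × 10^-3 × 40.00 = 0.3193 g

0.3193 g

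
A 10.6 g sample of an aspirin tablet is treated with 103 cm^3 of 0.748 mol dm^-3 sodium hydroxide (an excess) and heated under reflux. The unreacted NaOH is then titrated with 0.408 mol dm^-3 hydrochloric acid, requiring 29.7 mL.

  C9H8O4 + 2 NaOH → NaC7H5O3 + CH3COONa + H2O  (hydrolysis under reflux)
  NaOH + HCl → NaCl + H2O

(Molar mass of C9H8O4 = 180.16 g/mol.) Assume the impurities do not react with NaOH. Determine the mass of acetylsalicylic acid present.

n(NaOH) added = 0.103 × 0.748 = 0.0770 mol
n(HCl) used in back-titration = 0.0297 × 0.408 = 0.0121 mol
n(NaOH) left over = 0.0121 mol (1:1 ratio)
n(NaOH) consumed by analyte = 0.0770 − 0.0121 = 0.0649 mol
From the 1:2 ratio, n(C9H8O4) = 1/2 × 0.0649 = 0.0325 mol
mass of C9H8O4 = 0.0325 × 180.16 = 5.85 g

5.85 g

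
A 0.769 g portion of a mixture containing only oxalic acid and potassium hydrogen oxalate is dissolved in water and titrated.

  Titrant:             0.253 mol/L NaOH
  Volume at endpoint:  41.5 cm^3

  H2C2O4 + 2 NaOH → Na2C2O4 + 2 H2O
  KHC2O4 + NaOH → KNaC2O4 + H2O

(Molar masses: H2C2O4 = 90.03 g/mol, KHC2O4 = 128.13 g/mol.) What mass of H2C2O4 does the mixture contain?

n(NaOH) = 0.0415 × 0.253 = 0.0105 mol
Let x = n(H2C2O4), y = n(KHC2O4).
Titrant: 2x + 1y = 0.0105;  mass: 90.03x + 128.13y = 0.769
Solving, x = 3.47 × 10^-3 mol, y = 3.57 × 10^-3 mol
mass of H2C2O4 = 3.47 × 10^-3 × 90.03 = 0.312 g

0.312 g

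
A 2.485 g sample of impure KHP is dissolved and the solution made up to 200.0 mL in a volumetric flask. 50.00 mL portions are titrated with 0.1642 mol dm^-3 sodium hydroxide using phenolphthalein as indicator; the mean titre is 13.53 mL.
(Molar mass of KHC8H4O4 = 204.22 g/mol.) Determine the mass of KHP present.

1.815 g

KHC8H4O4 + NaOH → KNaC8H4O4 + H2O
n(NaOH) per titration = 0.01353 × 0.1642 = 2.222 × 10^-3 mol
n(KHC8H4O4) in each aliquot = 2.222 × 10^-3 mol (1:1 ratio)
n(KHC8H4O4) in the whole flask = 2.222 × 10^-3 × 200.0/50.00 = 8.887 × 10^-3 mol
mass of KHC8H4O4 = 8.887 × 10^-3 × 204.22 = 1.815 g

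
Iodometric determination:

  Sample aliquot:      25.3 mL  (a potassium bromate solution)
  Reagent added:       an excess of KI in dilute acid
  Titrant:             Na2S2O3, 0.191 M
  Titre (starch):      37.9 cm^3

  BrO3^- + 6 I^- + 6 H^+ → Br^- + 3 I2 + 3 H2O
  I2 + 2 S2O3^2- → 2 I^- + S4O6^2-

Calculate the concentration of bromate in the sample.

n(S2O3^2-) = 0.0379 × 0.191 = 7.24 × 10^-3 mol
n(I2) = n(S2O3^2-)/2 = 3.62 × 10^-3 mol
From the 1:3 ratio, n(BrO3^-) in the aliquot = 1/3 × 3.62 × 10^-3 = 1.21 × 10^-3 mol
[BrO3^-] = 1.21 × 10^-3 / 0.0253 = 0.0477 mol/L

0.0477 M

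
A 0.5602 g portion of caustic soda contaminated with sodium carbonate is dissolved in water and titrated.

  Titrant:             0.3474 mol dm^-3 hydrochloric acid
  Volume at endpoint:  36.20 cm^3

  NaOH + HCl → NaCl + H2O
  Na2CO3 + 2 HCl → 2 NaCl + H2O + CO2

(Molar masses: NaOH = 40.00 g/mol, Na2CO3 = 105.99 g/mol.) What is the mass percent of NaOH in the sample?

58.39 %

n(HCl) = 0.03620 × 0.3474 = 0.01258 mol
Let x = n(NaOH), y = n(Na2CO3).
Titrant: 1x + 2y = 0.01258;  mass: 40.00x + 105.99y = 0.5602
Solving, x = 8.177 × 10^-3 mol, y = 2.199 × 10^-3 mol
mass of NaOH = 8.177 × 10^-3 × 40.00 = 0.3271 g
% NaOH = 0.3271 / 0.5602 × 100 = 58.39 %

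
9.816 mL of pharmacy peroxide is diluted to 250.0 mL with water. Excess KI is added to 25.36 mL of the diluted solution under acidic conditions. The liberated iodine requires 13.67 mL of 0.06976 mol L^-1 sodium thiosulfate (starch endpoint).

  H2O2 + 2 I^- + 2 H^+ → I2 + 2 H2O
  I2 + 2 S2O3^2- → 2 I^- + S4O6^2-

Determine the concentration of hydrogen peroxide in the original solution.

0.4789 mol/L

n(S2O3^2-) = 0.01367 × 0.06976 = 9.536 × 10^-4 mol
n(I2) = n(S2O3^2-)/2 = 4.768 × 10^-4 mol
n(H2O2) in the aliquot = 4.768 × 10^-4 mol (1:1 ratio)
[H2O2]_dilute = 4.768 × 10^-4 / 0.02536 = 0.01880 mol/L
[H2O2]_original = 0.01880 × 250.0/9.816 = 0.4789 mol/L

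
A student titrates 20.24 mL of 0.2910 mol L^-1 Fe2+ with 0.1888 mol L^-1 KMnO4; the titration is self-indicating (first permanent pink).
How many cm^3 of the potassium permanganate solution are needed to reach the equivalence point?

MnO4^- + 5 Fe^2+ + 8 H^+ → Mn^2+ + 5 Fe^3+ + 4 H2O
n(Fe2+) = 0.02024 L × 0.2910 mol/L = 5.890 × 10^-3 mol
From the 1:5 stoichiometry, n(KMnO4) = 1/5 × 5.890 × 10^-3 = 1.178 × 10^-3 mol
V(KMnO4) = 1.178 × 10^-3 mol / 0.1888 mol/L = 0.006239 L = 6.239 mL

6.239 mL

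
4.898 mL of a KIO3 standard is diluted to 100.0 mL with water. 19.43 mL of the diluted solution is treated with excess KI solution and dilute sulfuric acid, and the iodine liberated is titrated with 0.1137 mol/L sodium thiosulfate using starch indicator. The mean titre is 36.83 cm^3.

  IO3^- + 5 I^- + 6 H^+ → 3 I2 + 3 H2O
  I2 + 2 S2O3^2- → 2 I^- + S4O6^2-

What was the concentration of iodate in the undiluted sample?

0.7334 mol/L

n(S2O3^2-) = 0.03683 × 0.1137 = 4.188 × 10^-3 mol
n(I2) = n(S2O3^2-)/2 = 2.094 × 10^-3 mol
From the 1:3 ratio, n(IO3^-) in the aliquot = 1/3 × 2.094 × 10^-3 = 6.979 × 10^-4 mol
[IO3^-]_dilute = 6.979 × 10^-4 / 0.01943 = 0.03592 mol/L
[IO3^-]_original = 0.03592 × 100.0/4.898 = 0.7334 mol/L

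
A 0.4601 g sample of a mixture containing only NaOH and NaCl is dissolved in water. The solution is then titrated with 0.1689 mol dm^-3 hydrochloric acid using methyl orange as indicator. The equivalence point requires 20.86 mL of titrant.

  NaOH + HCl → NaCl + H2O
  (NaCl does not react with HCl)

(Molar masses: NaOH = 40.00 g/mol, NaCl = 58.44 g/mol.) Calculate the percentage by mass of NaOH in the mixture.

n(HCl) = 0.02086 × 0.1689 = 3.523 × 10^-3 mol
Let x = n(NaOH), y = n(NaCl).
Titrant: 1x = 3.523 × 10^-3;  mass: 40.00x + 58.44y = 0.4601
Solving, x = 3.523 × 10^-3 mol, y = 5.461 × 10^-3 mol
mass of NaOH = 3.523 × 10^-3 × 40.00 = 0.1409 g
% NaOH = 0.1409 / 0.4601 × 100 = 30.63 %

30.63 %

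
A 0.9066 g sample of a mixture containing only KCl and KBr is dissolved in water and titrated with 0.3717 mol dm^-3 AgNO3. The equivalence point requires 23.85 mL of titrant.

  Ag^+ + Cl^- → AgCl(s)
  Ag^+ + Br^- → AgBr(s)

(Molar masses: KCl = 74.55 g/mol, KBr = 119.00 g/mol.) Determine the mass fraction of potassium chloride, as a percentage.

27.44 %

n(AgNO3) = 0.02385 × 0.3717 = 8.865 × 10^-3 mol
Let x = n(KCl), y = n(KBr).
Titrant: 1x + 1y = 8.865 × 10^-3;  mass: 74.55x + 119.00y = 0.9066
Solving, x = 3.337 × 10^-3 mol, y = 5.528 × 10^-3 mol
mass of KCl = 3.337 × 10^-3 × 74.55 = 0.2488 g
% KCl = 0.2488 / 0.9066 × 100 = 27.44 %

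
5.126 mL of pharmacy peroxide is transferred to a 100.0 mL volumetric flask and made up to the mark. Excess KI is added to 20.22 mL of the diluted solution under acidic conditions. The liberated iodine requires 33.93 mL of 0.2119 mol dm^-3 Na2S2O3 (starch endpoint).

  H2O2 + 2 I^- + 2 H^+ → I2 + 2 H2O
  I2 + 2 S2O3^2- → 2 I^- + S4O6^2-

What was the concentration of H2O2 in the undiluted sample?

n(S2O3^2-) = 0.03393 × 0.2119 = 7.190 × 10^-3 mol
n(I2) = n(S2O3^2-)/2 = 3.595 × 10^-3 mol
n(H2O2) in the aliquot = 3.595 × 10^-3 mol (1:1 ratio)
[H2O2]_dilute = 3.595 × 10^-3 / 0.02022 = 0.1778 mol/L
[H2O2]_original = 0.1778 × 100.0/5.126 = 3.468 mol/L

3.468 mol/L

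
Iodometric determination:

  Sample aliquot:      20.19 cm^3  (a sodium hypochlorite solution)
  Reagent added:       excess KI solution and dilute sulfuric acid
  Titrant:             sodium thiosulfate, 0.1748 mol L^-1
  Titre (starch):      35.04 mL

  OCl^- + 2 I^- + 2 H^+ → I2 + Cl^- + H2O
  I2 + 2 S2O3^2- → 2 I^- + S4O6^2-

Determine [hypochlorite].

n(S2O3^2-) = 0.03504 × 0.1748 = 6.125 × 10^-3 mol
n(I2) = n(S2O3^2-)/2 = 3.062 × 10^-3 mol
n(OCl^-) in the aliquot = 3.062 × 10^-3 mol (1:1 ratio)
[OCl^-] = 3.062 × 10^-3 / 0.02019 = 0.1517 mol/L

0.1517 mol/L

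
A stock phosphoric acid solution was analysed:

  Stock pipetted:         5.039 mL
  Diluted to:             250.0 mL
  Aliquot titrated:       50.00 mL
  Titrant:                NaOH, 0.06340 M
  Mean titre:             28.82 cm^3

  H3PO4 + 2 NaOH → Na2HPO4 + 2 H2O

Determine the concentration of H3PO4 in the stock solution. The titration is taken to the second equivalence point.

n(NaOH) = 0.02882 × 0.06340 = 1.827 × 10^-3 mol
From the 1:2 ratio, n(H3PO4) in the aliquot = 1/2 × 1.827 × 10^-3 = 9.136 × 10^-4 mol
[H3PO4]_dilute = 9.136 × 10^-4 / 0.05000 = 0.01827 mol/L
Dilution factor = 250.0 / 5.039 = 49.61
[H3PO4]_stock = 0.01827 × 49.61 = 0.9065 mol/L

0.9065 M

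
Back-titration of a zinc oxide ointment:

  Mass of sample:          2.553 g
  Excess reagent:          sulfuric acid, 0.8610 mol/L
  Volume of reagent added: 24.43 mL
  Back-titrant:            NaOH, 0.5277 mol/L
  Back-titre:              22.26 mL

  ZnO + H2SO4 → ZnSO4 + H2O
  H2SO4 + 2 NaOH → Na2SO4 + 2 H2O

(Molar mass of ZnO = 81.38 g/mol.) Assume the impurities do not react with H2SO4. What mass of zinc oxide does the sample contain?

n(H2SO4) added = 0.02443 × 0.8610 = 0.02103 mol
n(NaOH) used in back-titration = 0.02226 × 0.5277 = 0.01175 mol
From the 1:2 ratio, n(H2SO4) left over = 1/2 × 0.01175 = 5.873 × 10^-3 mol
n(H2SO4) consumed by analyte = 0.02103 − 5.873 × 10^-3 = 0.01516 mol
n(ZnO) = 0.01516 mol (1:1 ratio)
mass of ZnO = 0.01516 × 81.38 = 1.234 g

1.234 g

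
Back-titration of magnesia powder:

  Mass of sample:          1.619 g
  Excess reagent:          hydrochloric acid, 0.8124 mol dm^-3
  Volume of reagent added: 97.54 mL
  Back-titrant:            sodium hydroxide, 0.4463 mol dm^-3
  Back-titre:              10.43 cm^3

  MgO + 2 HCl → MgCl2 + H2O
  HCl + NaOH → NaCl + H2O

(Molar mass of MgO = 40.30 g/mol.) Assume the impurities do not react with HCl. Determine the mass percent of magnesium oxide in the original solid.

n(HCl) added = 0.09754 × 0.8124 = 0.07924 mol
n(NaOH) used in back-titration = 0.01043 × 0.4463 = 4.655 × 10^-3 mol
n(HCl) left over = 4.655 × 10^-3 mol (1:1 ratio)
n(HCl) consumed by analyte = 0.07924 − 4.655 × 10^-3 = 0.07459 mol
From the 1:2 ratio, n(MgO) = 1/2 × 0.07459 = 0.03729 mol
mass of MgO = 0.03729 × 40.30 = 1.503 g
% MgO = 1.503 / 1.619 × 100 = 92.83 %

92.83 %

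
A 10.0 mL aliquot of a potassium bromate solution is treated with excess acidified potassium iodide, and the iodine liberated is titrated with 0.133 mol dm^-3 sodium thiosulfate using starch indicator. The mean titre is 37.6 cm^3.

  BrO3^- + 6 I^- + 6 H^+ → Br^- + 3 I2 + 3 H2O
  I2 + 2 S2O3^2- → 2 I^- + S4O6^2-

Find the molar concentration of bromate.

0.0833 mol/L

n(S2O3^2-) = 0.0376 × 0.133 = 5.00 × 10^-3 mol
n(I2) = n(S2O3^2-)/2 = 2.50 × 10^-3 mol
From the 1:3 ratio, n(BrO3^-) in the aliquot = 1/3 × 2.50 × 10^-3 = 8.33 × 10^-4 mol
[BrO3^-] = 8.33 × 10^-4 / 0.0100 = 0.0833 mol/L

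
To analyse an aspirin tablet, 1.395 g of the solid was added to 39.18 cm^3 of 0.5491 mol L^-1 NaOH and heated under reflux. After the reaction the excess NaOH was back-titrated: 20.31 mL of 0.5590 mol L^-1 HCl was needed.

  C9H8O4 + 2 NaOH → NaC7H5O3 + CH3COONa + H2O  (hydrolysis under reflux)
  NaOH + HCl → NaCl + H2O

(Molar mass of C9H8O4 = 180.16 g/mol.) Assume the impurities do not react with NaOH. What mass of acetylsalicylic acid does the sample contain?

n(NaOH) added = 0.03918 × 0.5491 = 0.02151 mol
n(HCl) used in back-titration = 0.02031 × 0.5590 = 0.01135 mol
n(NaOH) left over = 0.01135 mol (1:1 ratio)
n(NaOH) consumed by analyte = 0.02151 − 0.01135 = 0.01016 mol
From the 1:2 ratio, n(C9H8O4) = 1/2 × 0.01016 = 5.080 × 10^-3 mol
mass of C9H8O4 = 5.080 × 10^-3 × 180.16 = 0.9153 g

0.9153 g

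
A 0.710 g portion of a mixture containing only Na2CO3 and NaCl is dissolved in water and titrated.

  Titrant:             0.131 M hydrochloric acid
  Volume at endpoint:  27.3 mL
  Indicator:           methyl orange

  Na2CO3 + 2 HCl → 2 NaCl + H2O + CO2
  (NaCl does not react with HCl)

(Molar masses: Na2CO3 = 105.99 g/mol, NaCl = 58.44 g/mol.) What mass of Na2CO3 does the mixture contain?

0.190 g

n(HCl) = 0.0273 × 0.131 = 3.58 × 10^-3 mol
Let x = n(Na2CO3), y = n(NaCl).
Titrant: 2x = 3.58 × 10^-3;  mass: 105.99x + 58.44y = 0.710
Solving, x = 1.79 × 10^-3 mol, y = 8.91 × 10^-3 mol
mass of Na2CO3 = 1.79 × 10^-3 × 105.99 = 0.190 g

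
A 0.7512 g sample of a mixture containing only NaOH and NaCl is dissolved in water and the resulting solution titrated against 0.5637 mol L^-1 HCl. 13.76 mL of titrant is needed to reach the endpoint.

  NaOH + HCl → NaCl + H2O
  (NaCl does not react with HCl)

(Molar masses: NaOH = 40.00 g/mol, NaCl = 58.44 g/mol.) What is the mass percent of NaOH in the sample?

41.30 %

n(HCl) = 0.01376 × 0.5637 = 7.757 × 10^-3 mol
Let x = n(NaOH), y = n(NaCl).
Titrant: 1x = 7.757 × 10^-3;  mass: 40.00x + 58.44y = 0.7512
Solving, x = 7.757 × 10^-3 mol, y = 7.545 × 10^-3 mol
mass of NaOH = 7.757 × 10^-3 × 40.00 = 0.3103 g
% NaOH = 0.3103 / 0.7512 × 100 = 41.30 %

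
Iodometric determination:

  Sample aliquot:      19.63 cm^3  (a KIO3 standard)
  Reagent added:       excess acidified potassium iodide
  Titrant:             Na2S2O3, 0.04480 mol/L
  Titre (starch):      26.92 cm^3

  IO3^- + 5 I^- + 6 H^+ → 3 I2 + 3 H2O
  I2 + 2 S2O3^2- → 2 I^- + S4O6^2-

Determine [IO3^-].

n(S2O3^2-) = 0.02692 × 0.04480 = 1.206 × 10^-3 mol
n(I2) = n(S2O3^2-)/2 = 6.030 × 10^-4 mol
From the 1:3 ratio, n(IO3^-) in the aliquot = 1/3 × 6.030 × 10^-4 = 2.010 × 10^-4 mol
[IO3^-] = 2.010 × 10^-4 / 0.01963 = 0.01024 mol/L

0.01024 mol/L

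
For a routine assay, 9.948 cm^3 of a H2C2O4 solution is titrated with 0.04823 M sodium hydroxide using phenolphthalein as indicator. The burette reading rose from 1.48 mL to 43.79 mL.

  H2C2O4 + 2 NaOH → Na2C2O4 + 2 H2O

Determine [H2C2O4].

n(NaOH) = 0.04231 L × 0.04823 mol/L = 2.041 × 10^-3 mol
From the 1:2 mole ratio, n(H2C2O4) = 1/2 × 2.041 × 10^-3 = 1.020 × 10^-3 mol
[H2C2O4] = 1.020 × 10^-3 mol / 0.009948 L = 0.1026 mol/L

0.1026 M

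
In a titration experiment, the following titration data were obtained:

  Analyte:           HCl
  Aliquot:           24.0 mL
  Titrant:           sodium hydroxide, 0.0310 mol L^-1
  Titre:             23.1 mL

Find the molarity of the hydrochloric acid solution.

0.0298 mol/L

HCl + NaOH → NaCl + H2O
n(NaOH) = 0.0231 L × 0.0310 mol/L = 7.16 × 10^-4 mol
n(HCl) = 7.16 × 10^-4 mol (1:1 mole ratio)
[HCl] = 7.16 × 10^-4 mol / 0.0240 L = 0.0298 mol/L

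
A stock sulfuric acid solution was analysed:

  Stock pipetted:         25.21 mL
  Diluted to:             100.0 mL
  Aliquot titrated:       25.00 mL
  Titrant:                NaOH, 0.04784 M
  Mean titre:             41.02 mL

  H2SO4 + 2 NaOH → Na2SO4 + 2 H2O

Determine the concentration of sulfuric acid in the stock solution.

0.1557 M

n(NaOH) = 0.04102 × 0.04784 = 1.962 × 10^-3 mol
From the 1:2 ratio, n(H2SO4) in the aliquot = 1/2 × 1.962 × 10^-3 = 9.812 × 10^-4 mol
[H2SO4]_dilute = 9.812 × 10^-4 / 0.02500 = 0.03925 mol/L
Dilution factor = 100.0 / 25.21 = 3.967
[H2SO4]_stock = 0.03925 × 3.967 = 0.1557 mol/L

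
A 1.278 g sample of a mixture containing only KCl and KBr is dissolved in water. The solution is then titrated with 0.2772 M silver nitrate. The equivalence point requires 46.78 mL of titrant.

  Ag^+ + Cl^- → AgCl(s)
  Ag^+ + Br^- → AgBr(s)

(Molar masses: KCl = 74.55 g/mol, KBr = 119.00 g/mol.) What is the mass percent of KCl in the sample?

n(AgNO3) = 0.04678 × 0.2772 = 0.01297 mol
Let x = n(KCl), y = n(KBr).
Titrant: 1x + 1y = 0.01297;  mass: 74.55x + 119.00y = 1.278
Solving, x = 5.965 × 10^-3 mol, y = 7.003 × 10^-3 mol
mass of KCl = 5.965 × 10^-3 × 74.55 = 0.4447 g
% KCl = 0.4447 / 1.278 × 100 = 34.79 %

34.79 %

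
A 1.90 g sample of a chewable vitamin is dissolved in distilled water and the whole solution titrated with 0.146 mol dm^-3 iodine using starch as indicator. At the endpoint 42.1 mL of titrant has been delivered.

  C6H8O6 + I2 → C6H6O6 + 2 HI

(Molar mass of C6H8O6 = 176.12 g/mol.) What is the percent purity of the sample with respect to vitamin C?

n(I2) = 0.0421 L × 0.146 mol/L = 6.15 × 10^-3 mol
n(C6H8O6) = 6.15 × 10^-3 mol (1:1 ratio)
mass of C6H8O6 = 6.15 × 10^-3 × 176.12 g/mol = 1.08 g
% C6H8O6 = 1.08 / 1.90 × 100 = 57.0 %

57.0 %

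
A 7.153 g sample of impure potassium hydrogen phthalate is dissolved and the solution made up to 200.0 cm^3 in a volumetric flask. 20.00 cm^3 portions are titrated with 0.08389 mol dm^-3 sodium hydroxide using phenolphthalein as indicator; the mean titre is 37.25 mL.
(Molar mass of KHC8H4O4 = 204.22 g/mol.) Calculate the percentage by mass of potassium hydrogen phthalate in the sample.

89.22 %

KHC8H4O4 + NaOH → KNaC8H4O4 + H2O
n(NaOH) per titration = 0.03725 × 0.08389 = 3.125 × 10^-3 mol
n(KHC8H4O4) in each aliquot = 3.125 × 10^-3 mol (1:1 ratio)
n(KHC8H4O4) in the whole flask = 3.125 × 10^-3 × 200.0/20.00 = 0.03125 mol
mass of KHC8H4O4 = 0.03125 × 204.22 = 6.382 g
% KHC8H4O4 = 6.382 / 7.153 × 100 = 89.22 %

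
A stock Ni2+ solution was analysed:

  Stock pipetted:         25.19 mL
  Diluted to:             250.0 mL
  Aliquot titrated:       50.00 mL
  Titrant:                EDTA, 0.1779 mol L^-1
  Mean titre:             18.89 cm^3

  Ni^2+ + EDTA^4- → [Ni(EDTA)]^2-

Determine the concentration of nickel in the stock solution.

n(EDTA) = 0.01889 × 0.1779 = 3.361 × 10^-3 mol
n(Ni2+) in the aliquot = 3.361 × 10^-3 mol (1:1 ratio)
[Ni2+]_dilute = 3.361 × 10^-3 / 0.05000 = 0.06721 mol/L
Dilution factor = 250.0 / 25.19 = 9.925
[Ni2+]_stock = 0.06721 × 9.925 = 0.6670 mol/L

0.6670 mol/L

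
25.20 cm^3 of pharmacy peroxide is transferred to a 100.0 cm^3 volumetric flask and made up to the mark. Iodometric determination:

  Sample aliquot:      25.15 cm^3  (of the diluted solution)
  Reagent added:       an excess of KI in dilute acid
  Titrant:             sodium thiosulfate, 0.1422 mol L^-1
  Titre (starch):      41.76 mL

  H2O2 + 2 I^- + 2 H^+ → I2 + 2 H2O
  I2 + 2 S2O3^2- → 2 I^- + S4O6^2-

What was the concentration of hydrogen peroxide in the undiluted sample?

n(S2O3^2-) = 0.04176 × 0.1422 = 5.938 × 10^-3 mol
n(I2) = n(S2O3^2-)/2 = 2.969 × 10^-3 mol
n(H2O2) in the aliquot = 2.969 × 10^-3 mol (1:1 ratio)
[H2O2]_dilute = 2.969 × 10^-3 / 0.02515 = 0.1181 mol/L
[H2O2]_original = 0.1181 × 100.0/25.20 = 0.4685 mol/L

0.4685 mol/L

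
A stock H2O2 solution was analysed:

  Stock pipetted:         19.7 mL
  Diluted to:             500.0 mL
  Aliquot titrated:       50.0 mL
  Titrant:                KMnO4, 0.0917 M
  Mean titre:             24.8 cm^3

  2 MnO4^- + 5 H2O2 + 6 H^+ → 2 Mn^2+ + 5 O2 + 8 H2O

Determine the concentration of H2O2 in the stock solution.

n(KMnO4) = 0.0248 × 0.0917 = 2.27 × 10^-3 mol
From the 5:2 ratio, n(H2O2) in the aliquot = 5/2 × 2.27 × 10^-3 = 5.69 × 10^-3 mol
[H2O2]_dilute = 5.69 × 10^-3 / 0.0500 = 0.114 mol/L
Dilution factor = 500.0 / 19.7 = 25.38
[H2O2]_stock = 0.114 × 25.38 = 2.89 mol/L

2.89 M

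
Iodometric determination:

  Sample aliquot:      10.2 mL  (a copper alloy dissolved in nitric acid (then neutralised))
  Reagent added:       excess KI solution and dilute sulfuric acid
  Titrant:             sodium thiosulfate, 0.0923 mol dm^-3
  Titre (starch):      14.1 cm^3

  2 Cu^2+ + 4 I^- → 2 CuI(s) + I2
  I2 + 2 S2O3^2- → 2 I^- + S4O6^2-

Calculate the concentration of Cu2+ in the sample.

n(S2O3^2-) = 0.0141 × 0.0923 = 1.30 × 10^-3 mol
n(I2) = n(S2O3^2-)/2 = 6.51 × 10^-4 mol
From the 2:1 ratio, n(Cu2+) in the aliquot = 2/1 × 6.51 × 10^-4 = 1.30 × 10^-3 mol
[Cu2+] = 1.30 × 10^-3 / 0.0102 = 0.128 mol/L

0.128 mol/L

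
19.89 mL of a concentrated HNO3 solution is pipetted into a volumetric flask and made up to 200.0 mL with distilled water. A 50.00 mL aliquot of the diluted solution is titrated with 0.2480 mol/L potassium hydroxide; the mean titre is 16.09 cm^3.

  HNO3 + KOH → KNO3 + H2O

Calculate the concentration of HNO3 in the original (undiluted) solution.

0.8025 mol/L

n(KOH) = 0.01609 × 0.2480 = 3.990 × 10^-3 mol
n(HNO3) in the aliquot = 3.990 × 10^-3 mol (1:1 ratio)
[HNO3]_dilute = 3.990 × 10^-3 / 0.05000 = 0.07981 mol/L
Dilution factor = 200.0 / 19.89 = 10.06
[HNO3]_stock = 0.07981 × 10.06 = 0.8025 mol/L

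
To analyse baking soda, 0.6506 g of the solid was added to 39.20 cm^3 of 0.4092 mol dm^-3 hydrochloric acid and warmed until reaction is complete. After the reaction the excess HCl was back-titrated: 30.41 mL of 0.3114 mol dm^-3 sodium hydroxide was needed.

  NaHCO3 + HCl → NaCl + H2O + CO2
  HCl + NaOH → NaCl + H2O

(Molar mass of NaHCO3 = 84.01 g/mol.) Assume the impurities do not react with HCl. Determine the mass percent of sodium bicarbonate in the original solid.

84.85 %

n(HCl) added = 0.03920 × 0.4092 = 0.01604 mol
n(NaOH) used in back-titration = 0.03041 × 0.3114 = 9.470 × 10^-3 mol
n(HCl) left over = 9.470 × 10^-3 mol (1:1 ratio)
n(HCl) consumed by analyte = 0.01604 − 9.470 × 10^-3 = 6.571 × 10^-3 mol
n(NaHCO3) = 6.571 × 10^-3 mol (1:1 ratio)
mass of NaHCO3 = 6.571 × 10^-3 × 84.01 = 0.5520 g
% NaHCO3 = 0.5520 / 0.6506 × 100 = 84.85 %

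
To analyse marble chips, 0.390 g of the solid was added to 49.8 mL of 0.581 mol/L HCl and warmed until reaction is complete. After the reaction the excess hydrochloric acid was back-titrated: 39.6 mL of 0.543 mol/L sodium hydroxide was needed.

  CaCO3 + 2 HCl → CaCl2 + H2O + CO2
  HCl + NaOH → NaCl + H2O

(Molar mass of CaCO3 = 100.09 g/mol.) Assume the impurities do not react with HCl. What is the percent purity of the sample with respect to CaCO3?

n(HCl) added = 0.0498 × 0.581 = 0.0289 mol
n(NaOH) used in back-titration = 0.0396 × 0.543 = 0.0215 mol
n(HCl) left over = 0.0215 mol (1:1 ratio)
n(HCl) consumed by analyte = 0.0289 − 0.0215 = 7.43 × 10^-3 mol
From the 1:2 ratio, n(CaCO3) = 1/2 × 7.43 × 10^-3 = 3.72 × 10^-3 mol
mass of CaCO3 = 3.72 × 10^-3 × 100.09 = 0.372 g
% CaCO3 = 0.372 / 0.390 × 100 = 95.4 %

95.4 %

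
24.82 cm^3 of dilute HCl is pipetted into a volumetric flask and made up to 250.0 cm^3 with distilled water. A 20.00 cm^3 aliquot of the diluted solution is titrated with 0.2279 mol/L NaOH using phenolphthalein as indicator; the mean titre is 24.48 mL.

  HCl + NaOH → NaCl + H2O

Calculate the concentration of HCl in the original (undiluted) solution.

2.810 mol/L

n(NaOH) = 0.02448 × 0.2279 = 5.579 × 10^-3 mol
n(HCl) in the aliquot = 5.579 × 10^-3 mol (1:1 ratio)
[HCl]_dilute = 5.579 × 10^-3 / 0.02000 = 0.2789 mol/L
Dilution factor = 250.0 / 24.82 = 10.07
[HCl]_stock = 0.2789 × 10.07 = 2.810 mol/L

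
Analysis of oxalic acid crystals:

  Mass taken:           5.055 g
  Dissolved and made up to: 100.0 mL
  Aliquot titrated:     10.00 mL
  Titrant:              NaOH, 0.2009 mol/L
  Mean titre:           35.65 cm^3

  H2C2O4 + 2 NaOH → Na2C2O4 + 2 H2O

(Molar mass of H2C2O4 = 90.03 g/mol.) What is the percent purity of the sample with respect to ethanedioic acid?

63.78 %

n(NaOH) per titration = 0.03565 × 0.2009 = 7.162 × 10^-3 mol
From the 1:2 ratio, n(H2C2O4) in each aliquot = 1/2 × 7.162 × 10^-3 = 3.581 × 10^-3 mol
n(H2C2O4) in the whole flask = 3.581 × 10^-3 × 100.0/10.00 = 0.03581 mol
mass of H2C2O4 = 0.03581 × 90.03 = 3.224 g
% H2C2O4 = 3.224 / 5.055 × 100 = 63.78 %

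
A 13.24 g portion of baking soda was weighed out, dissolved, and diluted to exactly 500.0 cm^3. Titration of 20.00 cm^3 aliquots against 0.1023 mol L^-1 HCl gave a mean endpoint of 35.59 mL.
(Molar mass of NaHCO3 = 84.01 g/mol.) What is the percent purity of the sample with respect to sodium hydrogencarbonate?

NaHCO3 + HCl → NaCl + H2O + CO2
n(HCl) per titration = 0.03559 × 0.1023 = 3.641 × 10^-3 mol
n(NaHCO3) in each aliquot = 3.641 × 10^-3 mol (1:1 ratio)
n(NaHCO3) in the whole flask = 3.641 × 10^-3 × 500.0/20.00 = 0.09102 mol
mass of NaHCO3 = 0.09102 × 84.01 = 7.647 g
% NaHCO3 = 7.647 / 13.24 × 100 = 57.75 %

57.75 %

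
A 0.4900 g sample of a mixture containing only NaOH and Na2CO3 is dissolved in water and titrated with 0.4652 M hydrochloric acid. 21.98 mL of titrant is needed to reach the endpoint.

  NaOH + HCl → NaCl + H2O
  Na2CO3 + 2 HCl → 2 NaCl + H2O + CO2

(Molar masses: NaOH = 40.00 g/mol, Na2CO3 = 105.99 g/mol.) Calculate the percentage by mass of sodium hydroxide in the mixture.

32.59 %

n(HCl) = 0.02198 × 0.4652 = 0.01023 mol
Let x = n(NaOH), y = n(Na2CO3).
Titrant: 1x + 2y = 0.01023;  mass: 40.00x + 105.99y = 0.4900
Solving, x = 3.992 × 10^-3 mol, y = 3.116 × 10^-3 mol
mass of NaOH = 3.992 × 10^-3 × 40.00 = 0.1597 g
% NaOH = 0.1597 / 0.4900 × 100 = 32.59 %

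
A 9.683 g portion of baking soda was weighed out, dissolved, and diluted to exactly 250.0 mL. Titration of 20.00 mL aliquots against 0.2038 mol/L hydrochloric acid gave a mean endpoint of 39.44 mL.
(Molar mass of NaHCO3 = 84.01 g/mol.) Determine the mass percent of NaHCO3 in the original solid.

87.17 %

NaHCO3 + HCl → NaCl + H2O + CO2
n(HCl) per titration = 0.03944 × 0.2038 = 8.038 × 10^-3 mol
n(NaHCO3) in each aliquot = 8.038 × 10^-3 mol (1:1 ratio)
n(NaHCO3) in the whole flask = 8.038 × 10^-3 × 250.0/20.00 = 0.1005 mol
mass of NaHCO3 = 0.1005 × 84.01 = 8.441 g
% NaHCO3 = 8.441 / 9.683 × 100 = 87.17 %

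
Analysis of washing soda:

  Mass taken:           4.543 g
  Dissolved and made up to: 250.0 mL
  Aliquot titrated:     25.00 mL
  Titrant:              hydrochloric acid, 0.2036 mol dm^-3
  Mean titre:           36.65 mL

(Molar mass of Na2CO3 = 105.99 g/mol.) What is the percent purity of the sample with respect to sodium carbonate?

87.05 %

Na2CO3 + 2 HCl → 2 NaCl + H2O + CO2
n(HCl) per titration = 0.03665 × 0.2036 = 7.462 × 10^-3 mol
From the 1:2 ratio, n(Na2CO3) in each aliquot = 1/2 × 7.462 × 10^-3 = 3.731 × 10^-3 mol
n(Na2CO3) in the whole flask = 3.731 × 10^-3 × 250.0/25.00 = 0.03731 mol
mass of Na2CO3 = 0.03731 × 105.99 = 3.954 g
% Na2CO3 = 3.954 / 4.543 × 100 = 87.05 %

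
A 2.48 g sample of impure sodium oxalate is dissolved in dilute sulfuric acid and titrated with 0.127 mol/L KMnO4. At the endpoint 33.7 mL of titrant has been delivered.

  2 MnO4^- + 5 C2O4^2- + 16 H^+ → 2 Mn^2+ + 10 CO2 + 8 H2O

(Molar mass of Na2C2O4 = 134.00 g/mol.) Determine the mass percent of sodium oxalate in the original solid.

57.8 %

n(KMnO4) = 0.0337 L × 0.127 mol/L = 4.28 × 10^-3 mol
From the 5:2 ratio, n(Na2C2O4) = 5/2 × 4.28 × 10^-3 = 0.0107 mol
mass of Na2C2O4 = 0.0107 × 134.00 g/mol = 1.43 g
% Na2C2O4 = 1.43 / 2.48 × 100 = 57.8 %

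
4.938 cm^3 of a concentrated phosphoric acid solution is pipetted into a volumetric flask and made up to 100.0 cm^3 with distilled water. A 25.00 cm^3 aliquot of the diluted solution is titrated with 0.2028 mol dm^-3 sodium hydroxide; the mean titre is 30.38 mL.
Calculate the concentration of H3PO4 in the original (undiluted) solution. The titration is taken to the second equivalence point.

2.495 mol/L

H3PO4 + 2 NaOH → Na2HPO4 + 2 H2O
n(NaOH) = 0.03038 × 0.2028 = 6.161 × 10^-3 mol
From the 1:2 ratio, n(H3PO4) in the aliquot = 1/2 × 6.161 × 10^-3 = 3.081 × 10^-3 mol
[H3PO4]_dilute = 3.081 × 10^-3 / 0.02500 = 0.1232 mol/L
Dilution factor = 100.0 / 4.938 = 20.25
[H3PO4]_stock = 0.1232 × 20.25 = 2.495 mol/L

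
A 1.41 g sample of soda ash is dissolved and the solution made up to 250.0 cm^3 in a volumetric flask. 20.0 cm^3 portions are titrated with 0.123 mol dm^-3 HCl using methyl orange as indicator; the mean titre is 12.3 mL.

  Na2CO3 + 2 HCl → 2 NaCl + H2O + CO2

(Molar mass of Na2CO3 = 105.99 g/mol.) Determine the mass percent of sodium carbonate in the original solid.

71.1 %

n(HCl) per titration = 0.0123 × 0.123 = 1.51 × 10^-3 mol
From the 1:2 ratio, n(Na2CO3) in each aliquot = 1/2 × 1.51 × 10^-3 = 7.56 × 10^-4 mol
n(Na2CO3) in the whole flask = 7.56 × 10^-4 × 250.0/20.0 = 9.46 × 10^-3 mol
mass of Na2CO3 = 9.46 × 10^-3 × 105.99 = 1.00 g
% Na2CO3 = 1.00 / 1.41 × 100 = 71.1 %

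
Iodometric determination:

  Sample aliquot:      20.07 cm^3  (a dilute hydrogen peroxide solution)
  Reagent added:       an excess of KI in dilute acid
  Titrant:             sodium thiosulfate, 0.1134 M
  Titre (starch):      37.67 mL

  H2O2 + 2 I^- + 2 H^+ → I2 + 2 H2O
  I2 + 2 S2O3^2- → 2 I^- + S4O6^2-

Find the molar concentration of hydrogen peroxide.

0.1064 M

n(S2O3^2-) = 0.03767 × 0.1134 = 4.272 × 10^-3 mol
n(I2) = n(S2O3^2-)/2 = 2.136 × 10^-3 mol
n(H2O2) in the aliquot = 2.136 × 10^-3 mol (1:1 ratio)
[H2O2] = 2.136 × 10^-3 / 0.02007 = 0.1064 mol/L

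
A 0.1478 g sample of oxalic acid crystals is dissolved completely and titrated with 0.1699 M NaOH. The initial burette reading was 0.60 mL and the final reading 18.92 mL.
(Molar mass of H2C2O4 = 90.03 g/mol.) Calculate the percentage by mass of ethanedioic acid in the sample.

94.80 %

H2C2O4 + 2 NaOH → Na2C2O4 + 2 H2O
n(NaOH) = 0.01832 L × 0.1699 mol/L = 3.113 × 10^-3 mol
From the 1:2 ratio, n(H2C2O4) = 1/2 × 3.113 × 10^-3 = 1.556 × 10^-3 mol
mass of H2C2O4 = 1.556 × 10^-3 × 90.03 g/mol = 0.1401 g
% H2C2O4 = 0.1401 / 0.1478 × 100 = 94.80 %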